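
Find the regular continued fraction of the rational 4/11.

Run the Euclidean algorithm on 4 and 11; the successive quotients are the partial quotients a_0, a_1, ... (each step inverts the fractional part left over by the previous one):
  4 = 0*11 + 4, so a_0 = 0.
  11 = 2*4 + 3, so a_1 = 2.
  4 = 1*3 + 1, so a_2 = 1.
  3 = 3*1 + 0, so a_3 = 3.
The remainder reaches 0 after 4 divisions, so the expansion has 4 partial quotients, read off in order.

[0; 2, 1, 3]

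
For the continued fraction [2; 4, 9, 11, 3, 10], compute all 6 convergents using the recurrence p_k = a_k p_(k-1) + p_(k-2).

2/1, 9/4, 83/37, 922/411, 2849/1270, 29412/13111

Using the convergent recurrence p_i = a_i*p_{i-1} + p_{i-2}, q_i = a_i*q_{i-1} + q_{i-2} with p_{-2}=0, p_{-1}=1, q_{-2}=1, q_{-1}=0:
  i=0: a_0=2, p_0 = 2*1 + 0 = 2, q_0 = 2*0 + 1 = 1.
  i=1: a_1=4, p_1 = 4*2 + 1 = 9, q_1 = 4*1 + 0 = 4.
  i=2: a_2=9, p_2 = 9*9 + 2 = 83, q_2 = 9*4 + 1 = 37.
  i=3: a_3=11, p_3 = 11*83 + 9 = 922, q_3 = 11*37 + 4 = 411.
  i=4: a_4=3, p_4 = 3*922 + 83 = 2849, q_4 = 3*411 + 37 = 1270.
  i=5: a_5=10, p_5 = 10*2849 + 922 = 29412, q_5 = 10*1270 + 411 = 13111.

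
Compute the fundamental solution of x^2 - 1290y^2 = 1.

(x, y) = (431, 12)

First expand sqrt(1290) as a continued fraction. With x_i = (sqrt(1290) + m_i)/d_i and (m_0, d_0) = (0, 1): a_0 = floor(sqrt(1290)) = 35, since 35^2 = 1225 <= 1290 < 1296 = 36^2.
Iterate m_{i+1} = d_i*a_i - m_i, d_{i+1} = (1290 - m_{i+1}^2)/d_i, a_{i+1} = floor((a_0 + m_{i+1})/d_{i+1}):
  m_1 = 1*35 - 0 = 35, d_1 = (1290 - 35^2)/1 = 65/1 = 65, a_1 = floor((35 + 35)/65) = 1.
  m_2 = 65*1 - 35 = 30, d_2 = (1290 - 30^2)/65 = 390/65 = 6, a_2 = floor((35 + 30)/6) = 10.
  m_3 = 6*10 - 30 = 30, d_3 = (1290 - 30^2)/6 = 390/6 = 65, a_3 = floor((35 + 30)/65) = 1.
  m_4 = 65*1 - 30 = 35, d_4 = (1290 - 35^2)/65 = 65/65 = 1, a_4 = floor((35 + 35)/1) = 70.
  m_5 = 1*70 - 35 = 35, d_5 = (1290 - 35^2)/1 = 65/1 = 65: (m_5, d_5) = (m_1, d_1) = (35, 65), so from here the quotients repeat a_1, ..., a_4; the period length is 4.
So sqrt(1290) = [35; (1, 10, 1, 70)] with period length k = 4.
k is even, so the fundamental solution of x^2 - 1290y^2 = 1 is (p_{k-1}, q_{k-1}) = (p_3, q_3); compute convergents through index 3.
Convergents (p_i = a_i*p_{i-1} + p_{i-2}, q_i = a_i*q_{i-1} + q_{i-2} with p_{-2}=0, p_{-1}=1, q_{-2}=1, q_{-1}=0):
  i=0: a_0=35, p_0 = 35*1 + 0 = 35, q_0 = 35*0 + 1 = 1.
  i=1: a_1=1, p_1 = 1*35 + 1 = 36, q_1 = 1*1 + 0 = 1.
  i=2: a_2=10, p_2 = 10*36 + 35 = 395, q_2 = 10*1 + 1 = 11.
  i=3: a_3=1, p_3 = 1*395 + 36 = 431, q_3 = 1*11 + 1 = 12.
Check: 431^2 - 1290*12^2 = 185761 - 185760 = 1, so (x, y) = (431, 12) solves the equation, and by the theorem it is the least positive solution.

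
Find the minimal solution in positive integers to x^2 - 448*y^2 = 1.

First expand sqrt(448) as a continued fraction. With x_i = (sqrt(448) + m_i)/d_i and (m_0, d_0) = (0, 1): a_0 = floor(sqrt(448)) = 21, since 21^2 = 441 <= 448 < 484 = 22^2.
Iterate m_{i+1} = d_i*a_i - m_i, d_{i+1} = (448 - m_{i+1}^2)/d_i, a_{i+1} = floor((a_0 + m_{i+1})/d_{i+1}):
  m_1 = 1*21 - 0 = 21, d_1 = (448 - 21^2)/1 = 7/1 = 7, a_1 = floor((21 + 21)/7) = 6.
  m_2 = 7*6 - 21 = 21, d_2 = (448 - 21^2)/7 = 7/7 = 1, a_2 = floor((21 + 21)/1) = 42.
  m_3 = 1*42 - 21 = 21, d_3 = (448 - 21^2)/1 = 7/1 = 7: (m_3, d_3) = (m_1, d_1) = (21, 7), so from here the quotients repeat a_1, a_2; the period length is 2.
So sqrt(448) = [21; (6, 42)] with period length k = 2.
k is even, so the fundamental solution of x^2 - 448y^2 = 1 is (p_{k-1}, q_{k-1}) = (p_1, q_1); compute convergents through index 1.
Convergents (p_i = a_i*p_{i-1} + p_{i-2}, q_i = a_i*q_{i-1} + q_{i-2} with p_{-2}=0, p_{-1}=1, q_{-2}=1, q_{-1}=0):
  i=0: a_0=21, p_0 = 21*1 + 0 = 21, q_0 = 21*0 + 1 = 1.
  i=1: a_1=6, p_1 = 6*21 + 1 = 127, q_1 = 6*1 + 0 = 6.
Check: 127^2 - 448*6^2 = 16129 - 16128 = 1, so (x, y) = (127, 6) solves the equation, and by the theorem it is the least positive solution.

(x, y) = (127, 6)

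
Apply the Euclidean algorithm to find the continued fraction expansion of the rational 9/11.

[0; 1, 4, 2]

Run the Euclidean algorithm on 9 and 11; the successive quotients are the partial quotients a_0, a_1, ... (each step inverts the fractional part left over by the previous one):
  9 = 0*11 + 9, so a_0 = 0.
  11 = 1*9 + 2, so a_1 = 1.
  9 = 4*2 + 1, so a_2 = 4.
  2 = 2*1 + 0, so a_3 = 2.
The remainder reaches 0 after 4 divisions, so the expansion has 4 partial quotients, read off in order.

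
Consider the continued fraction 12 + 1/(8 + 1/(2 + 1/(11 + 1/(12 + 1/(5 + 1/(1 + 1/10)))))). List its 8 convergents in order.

Using the convergent recurrence p_i = a_i*p_{i-1} + p_{i-2}, q_i = a_i*q_{i-1} + q_{i-2} with p_{-2}=0, p_{-1}=1, q_{-2}=1, q_{-1}=0:
  i=0: a_0=12, p_0 = 12*1 + 0 = 12, q_0 = 12*0 + 1 = 1.
  i=1: a_1=8, p_1 = 8*12 + 1 = 97, q_1 = 8*1 + 0 = 8.
  i=2: a_2=2, p_2 = 2*97 + 12 = 206, q_2 = 2*8 + 1 = 17.
  i=3: a_3=11, p_3 = 11*206 + 97 = 2363, q_3 = 11*17 + 8 = 195.
  i=4: a_4=12, p_4 = 12*2363 + 206 = 28562, q_4 = 12*195 + 17 = 2357.
  i=5: a_5=5, p_5 = 5*28562 + 2363 = 145173, q_5 = 5*2357 + 195 = 11980.
  i=6: a_6=1, p_6 = 1*145173 + 28562 = 173735, q_6 = 1*11980 + 2357 = 14337.
  i=7: a_7=10, p_7 = 10*173735 + 145173 = 1882523, q_7 = 10*14337 + 11980 = 155350.

12/1, 97/8, 206/17, 2363/195, 28562/2357, 145173/11980, 173735/14337, 1882523/155350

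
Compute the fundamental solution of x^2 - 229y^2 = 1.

(x, y) = (5848201, 386460)

First expand sqrt(229) as a continued fraction. With x_i = (sqrt(229) + m_i)/d_i and (m_0, d_0) = (0, 1): a_0 = floor(sqrt(229)) = 15, since 15^2 = 225 <= 229 < 256 = 16^2.
Iterate m_{i+1} = d_i*a_i - m_i, d_{i+1} = (229 - m_{i+1}^2)/d_i, a_{i+1} = floor((a_0 + m_{i+1})/d_{i+1}):
  m_1 = 1*15 - 0 = 15, d_1 = (229 - 15^2)/1 = 4/1 = 4, a_1 = floor((15 + 15)/4) = 7.
  m_2 = 4*7 - 15 = 13, d_2 = (229 - 13^2)/4 = 60/4 = 15, a_2 = floor((15 + 13)/15) = 1.
  m_3 = 15*1 - 13 = 2, d_3 = (229 - 2^2)/15 = 225/15 = 15, a_3 = floor((15 + 2)/15) = 1.
  m_4 = 15*1 - 2 = 13, d_4 = (229 - 13^2)/15 = 60/15 = 4, a_4 = floor((15 + 13)/4) = 7.
  m_5 = 4*7 - 13 = 15, d_5 = (229 - 15^2)/4 = 4/4 = 1, a_5 = floor((15 + 15)/1) = 30.
  m_6 = 1*30 - 15 = 15, d_6 = (229 - 15^2)/1 = 4/1 = 4: (m_6, d_6) = (m_1, d_1) = (15, 4), so from here the quotients repeat a_1, ..., a_5; the period length is 5.
So sqrt(229) = [15; (7, 1, 1, 7, 30)] with period length k = 5.
k is odd, so (p_{k-1}, q_{k-1}) only solves x^2 - 229y^2 = -1 and the fundamental solution of x^2 - 229y^2 = 1 is (p_{2k-1}, q_{2k-1}) = (p_9, q_9); compute convergents through index 9, running through the period twice.
Convergents (p_i = a_i*p_{i-1} + p_{i-2}, q_i = a_i*q_{i-1} + q_{i-2} with p_{-2}=0, p_{-1}=1, q_{-2}=1, q_{-1}=0):
  i=0: a_0=15, p_0 = 15*1 + 0 = 15, q_0 = 15*0 + 1 = 1.
  i=1: a_1=7, p_1 = 7*15 + 1 = 106, q_1 = 7*1 + 0 = 7.
  i=2: a_2=1, p_2 = 1*106 + 15 = 121, q_2 = 1*7 + 1 = 8.
  i=3: a_3=1, p_3 = 1*121 + 106 = 227, q_3 = 1*8 + 7 = 15.
  i=4: a_4=7, p_4 = 7*227 + 121 = 1710, q_4 = 7*15 + 8 = 113.
  i=5: a_5=30, p_5 = 30*1710 + 227 = 51527, q_5 = 30*113 + 15 = 3405.
  i=6: a_6=7, p_6 = 7*51527 + 1710 = 362399, q_6 = 7*3405 + 113 = 23948.
  i=7: a_7=1, p_7 = 1*362399 + 51527 = 413926, q_7 = 1*23948 + 3405 = 27353.
  i=8: a_8=1, p_8 = 1*413926 + 362399 = 776325, q_8 = 1*27353 + 23948 = 51301.
  i=9: a_9=7, p_9 = 7*776325 + 413926 = 5848201, q_9 = 7*51301 + 27353 = 386460.
Indeed p_4^2 - 229*q_4^2 = 2924100 - 2924101 = -1, not +1.
Check: 5848201^2 - 229*386460^2 = 34201454936401 - 34201454936400 = 1, so (x, y) = (5848201, 386460) solves the equation, and by the theorem it is the least positive solution.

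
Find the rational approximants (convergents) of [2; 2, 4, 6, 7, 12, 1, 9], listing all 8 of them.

Using the convergent recurrence p_i = a_i*p_{i-1} + p_{i-2}, q_i = a_i*q_{i-1} + q_{i-2} with p_{-2}=0, p_{-1}=1, q_{-2}=1, q_{-1}=0:
  i=0: a_0=2, p_0 = 2*1 + 0 = 2, q_0 = 2*0 + 1 = 1.
  i=1: a_1=2, p_1 = 2*2 + 1 = 5, q_1 = 2*1 + 0 = 2.
  i=2: a_2=4, p_2 = 4*5 + 2 = 22, q_2 = 4*2 + 1 = 9.
  i=3: a_3=6, p_3 = 6*22 + 5 = 137, q_3 = 6*9 + 2 = 56.
  i=4: a_4=7, p_4 = 7*137 + 22 = 981, q_4 = 7*56 + 9 = 401.
  i=5: a_5=12, p_5 = 12*981 + 137 = 11909, q_5 = 12*401 + 56 = 4868.
  i=6: a_6=1, p_6 = 1*11909 + 981 = 12890, q_6 = 1*4868 + 401 = 5269.
  i=7: a_7=9, p_7 = 9*12890 + 11909 = 127919, q_7 = 9*5269 + 4868 = 52289.

2/1, 5/2, 22/9, 137/56, 981/401, 11909/4868, 12890/5269, 127919/52289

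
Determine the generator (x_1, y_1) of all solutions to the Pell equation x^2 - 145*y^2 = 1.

First expand sqrt(145) as a continued fraction. With x_i = (sqrt(145) + m_i)/d_i and (m_0, d_0) = (0, 1): a_0 = floor(sqrt(145)) = 12, since 12^2 = 144 <= 145 < 169 = 13^2.
Iterate m_{i+1} = d_i*a_i - m_i, d_{i+1} = (145 - m_{i+1}^2)/d_i, a_{i+1} = floor((a_0 + m_{i+1})/d_{i+1}):
  m_1 = 1*12 - 0 = 12, d_1 = (145 - 12^2)/1 = 1/1 = 1, a_1 = floor((12 + 12)/1) = 24.
  m_2 = 1*24 - 12 = 12, d_2 = (145 - 12^2)/1 = 1/1 = 1: (m_2, d_2) = (m_1, d_1) = (12, 1), so from here the quotient a_1 repeats; the period length is 1.
So sqrt(145) = [12; (24)] with period length k = 1.
k is odd, so (p_{k-1}, q_{k-1}) only solves x^2 - 145y^2 = -1 and the fundamental solution of x^2 - 145y^2 = 1 is (p_{2k-1}, q_{2k-1}) = (p_1, q_1); compute convergents through index 1, running through the period twice.
Convergents (p_i = a_i*p_{i-1} + p_{i-2}, q_i = a_i*q_{i-1} + q_{i-2} with p_{-2}=0, p_{-1}=1, q_{-2}=1, q_{-1}=0):
  i=0: a_0=12, p_0 = 12*1 + 0 = 12, q_0 = 12*0 + 1 = 1.
  i=1: a_1=24, p_1 = 24*12 + 1 = 289, q_1 = 24*1 + 0 = 24.
Indeed p_0^2 - 145*q_0^2 = 144 - 145 = -1, not +1.
Check: 289^2 - 145*24^2 = 83521 - 83520 = 1, so (x, y) = (289, 24) solves the equation, and by the theorem it is the least positive solution.

(x, y) = (289, 24)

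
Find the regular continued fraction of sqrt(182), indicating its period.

[13; (2, 26)]

Write x_i = (sqrt(182) + m_i)/d_i with (m_0, d_0) = (0, 1). a_0 = floor(sqrt(182)) = 13, since 13^2 = 169 <= 182 < 196 = 14^2.
Iterate m_{i+1} = d_i*a_i - m_i, d_{i+1} = (182 - m_{i+1}^2)/d_i, a_{i+1} = floor((a_0 + m_{i+1})/d_{i+1}):
  m_1 = 1*13 - 0 = 13, d_1 = (182 - 13^2)/1 = 13/1 = 13, a_1 = floor((13 + 13)/13) = 2.
  m_2 = 13*2 - 13 = 13, d_2 = (182 - 13^2)/13 = 13/13 = 1, a_2 = floor((13 + 13)/1) = 26.
  m_3 = 1*26 - 13 = 13, d_3 = (182 - 13^2)/1 = 13/1 = 13: (m_3, d_3) = (m_1, d_1) = (13, 13), so from here the quotients repeat a_1, a_2; the period length is 2.
Hence the expansion of sqrt(182) is a_0 = 13 followed by the repeating block 2, 26 (period 2).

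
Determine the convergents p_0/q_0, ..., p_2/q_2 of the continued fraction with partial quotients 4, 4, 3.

4/1, 17/4, 55/13

Using the convergent recurrence p_i = a_i*p_{i-1} + p_{i-2}, q_i = a_i*q_{i-1} + q_{i-2} with p_{-2}=0, p_{-1}=1, q_{-2}=1, q_{-1}=0:
  i=0: a_0=4, p_0 = 4*1 + 0 = 4, q_0 = 4*0 + 1 = 1.
  i=1: a_1=4, p_1 = 4*4 + 1 = 17, q_1 = 4*1 + 0 = 4.
  i=2: a_2=3, p_2 = 3*17 + 4 = 55, q_2 = 3*4 + 1 = 13.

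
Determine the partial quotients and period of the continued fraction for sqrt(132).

Write x_i = (sqrt(132) + m_i)/d_i with (m_0, d_0) = (0, 1). a_0 = floor(sqrt(132)) = 11, since 11^2 = 121 <= 132 < 144 = 12^2.
Iterate m_{i+1} = d_i*a_i - m_i, d_{i+1} = (132 - m_{i+1}^2)/d_i, a_{i+1} = floor((a_0 + m_{i+1})/d_{i+1}):
  m_1 = 1*11 - 0 = 11, d_1 = (132 - 11^2)/1 = 11/1 = 11, a_1 = floor((11 + 11)/11) = 2.
  m_2 = 11*2 - 11 = 11, d_2 = (132 - 11^2)/11 = 11/11 = 1, a_2 = floor((11 + 11)/1) = 22.
  m_3 = 1*22 - 11 = 11, d_3 = (132 - 11^2)/1 = 11/1 = 11: (m_3, d_3) = (m_1, d_1) = (11, 11), so from here the quotients repeat a_1, a_2; the period length is 2.
Hence the expansion of sqrt(132) is a_0 = 11 followed by the repeating block 2, 22 (period 2).

[11; (2, 22)]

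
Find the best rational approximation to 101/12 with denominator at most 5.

42/5

Expand x = 101/12 as a continued fraction with the Euclidean algorithm:
  101 = 8*12 + 5, so a_0 = 8.
  12 = 2*5 + 2, so a_1 = 2.
  5 = 2*2 + 1, so a_2 = 2.
  2 = 2*1 + 0, so a_3 = 2.
so x = [8; 2, 2, 2].
Convergents (p_i = a_i*p_{i-1} + p_{i-2}, q_i = a_i*q_{i-1} + q_{i-2} with p_{-2}=0, p_{-1}=1, q_{-2}=1, q_{-1}=0), until the denominator exceeds 5:
  i=0: a_0=8, p_0 = 8*1 + 0 = 8, q_0 = 8*0 + 1 = 1.
  i=1: a_1=2, p_1 = 2*8 + 1 = 17, q_1 = 2*1 + 0 = 2.
  i=2: a_2=2, p_2 = 2*17 + 8 = 42, q_2 = 2*2 + 1 = 5.
  i=3: a_3=2, p_3 = 2*42 + 17 = 101, q_3 = 2*5 + 2 = 12.
q_3 = 12 > 5, so the last convergent with denominator <= 5 is p_2/q_2 = 42/5.
The closest fraction with denominator <= 5 is either p_2/q_2 or the intermediate fraction (k*p_2 + p_1)/(k*q_2 + q_1) with the largest k >= 1 whose denominator stays <= 5; these approach x as k grows, and every other convergent or intermediate fraction in range is farther away.
Largest k: floor((5 - q_1)/q_2) = floor((5 - 2)/5) = 0.
Since k = 0, no intermediate fraction beyond p_2/q_2 has denominator <= 5, so the convergent 42/5 is the closest (its error is |101*5 - 42*12|/(12*5) = 1/60).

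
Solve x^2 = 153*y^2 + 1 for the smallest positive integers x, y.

First expand sqrt(153) as a continued fraction. With x_i = (sqrt(153) + m_i)/d_i and (m_0, d_0) = (0, 1): a_0 = floor(sqrt(153)) = 12, since 12^2 = 144 <= 153 < 169 = 13^2.
Iterate m_{i+1} = d_i*a_i - m_i, d_{i+1} = (153 - m_{i+1}^2)/d_i, a_{i+1} = floor((a_0 + m_{i+1})/d_{i+1}):
  m_1 = 1*12 - 0 = 12, d_1 = (153 - 12^2)/1 = 9/1 = 9, a_1 = floor((12 + 12)/9) = 2.
  m_2 = 9*2 - 12 = 6, d_2 = (153 - 6^2)/9 = 117/9 = 13, a_2 = floor((12 + 6)/13) = 1.
  m_3 = 13*1 - 6 = 7, d_3 = (153 - 7^2)/13 = 104/13 = 8, a_3 = floor((12 + 7)/8) = 2.
  m_4 = 8*2 - 7 = 9, d_4 = (153 - 9^2)/8 = 72/8 = 9, a_4 = floor((12 + 9)/9) = 2.
  m_5 = 9*2 - 9 = 9, d_5 = (153 - 9^2)/9 = 72/9 = 8, a_5 = floor((12 + 9)/8) = 2.
  m_6 = 8*2 - 9 = 7, d_6 = (153 - 7^2)/8 = 104/8 = 13, a_6 = floor((12 + 7)/13) = 1.
  m_7 = 13*1 - 7 = 6, d_7 = (153 - 6^2)/13 = 117/13 = 9, a_7 = floor((12 + 6)/9) = 2.
  m_8 = 9*2 - 6 = 12, d_8 = (153 - 12^2)/9 = 9/9 = 1, a_8 = floor((12 + 12)/1) = 24.
  m_9 = 1*24 - 12 = 12, d_9 = (153 - 12^2)/1 = 9/1 = 9: (m_9, d_9) = (m_1, d_1) = (12, 9), so from here the quotients repeat a_1, ..., a_8; the period length is 8.
So sqrt(153) = [12; (2, 1, 2, 2, 2, 1, 2, 24)] with period length k = 8.
k is even, so the fundamental solution of x^2 - 153y^2 = 1 is (p_{k-1}, q_{k-1}) = (p_7, q_7); compute convergents through index 7.
Convergents (p_i = a_i*p_{i-1} + p_{i-2}, q_i = a_i*q_{i-1} + q_{i-2} with p_{-2}=0, p_{-1}=1, q_{-2}=1, q_{-1}=0):
  i=0: a_0=12, p_0 = 12*1 + 0 = 12, q_0 = 12*0 + 1 = 1.
  i=1: a_1=2, p_1 = 2*12 + 1 = 25, q_1 = 2*1 + 0 = 2.
  i=2: a_2=1, p_2 = 1*25 + 12 = 37, q_2 = 1*2 + 1 = 3.
  i=3: a_3=2, p_3 = 2*37 + 25 = 99, q_3 = 2*3 + 2 = 8.
  i=4: a_4=2, p_4 = 2*99 + 37 = 235, q_4 = 2*8 + 3 = 19.
  i=5: a_5=2, p_5 = 2*235 + 99 = 569, q_5 = 2*19 + 8 = 46.
  i=6: a_6=1, p_6 = 1*569 + 235 = 804, q_6 = 1*46 + 19 = 65.
  i=7: a_7=2, p_7 = 2*804 + 569 = 2177, q_7 = 2*65 + 46 = 176.
Check: 2177^2 - 153*176^2 = 4739329 - 4739328 = 1, so (x, y) = (2177, 176) solves the equation, and by the theorem it is the least positive solution.

(x, y) = (2177, 176)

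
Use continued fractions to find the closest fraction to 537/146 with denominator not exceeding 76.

217/59

Expand x = 537/146 as a continued fraction with the Euclidean algorithm:
  537 = 3*146 + 99, so a_0 = 3.
  146 = 1*99 + 47, so a_1 = 1.
  99 = 2*47 + 5, so a_2 = 2.
  47 = 9*5 + 2, so a_3 = 9.
  5 = 2*2 + 1, so a_4 = 2.
  2 = 2*1 + 0, so a_5 = 2.
so x = [3; 1, 2, 9, 2, 2].
Convergents (p_i = a_i*p_{i-1} + p_{i-2}, q_i = a_i*q_{i-1} + q_{i-2} with p_{-2}=0, p_{-1}=1, q_{-2}=1, q_{-1}=0), until the denominator exceeds 76:
  i=0: a_0=3, p_0 = 3*1 + 0 = 3, q_0 = 3*0 + 1 = 1.
  i=1: a_1=1, p_1 = 1*3 + 1 = 4, q_1 = 1*1 + 0 = 1.
  i=2: a_2=2, p_2 = 2*4 + 3 = 11, q_2 = 2*1 + 1 = 3.
  i=3: a_3=9, p_3 = 9*11 + 4 = 103, q_3 = 9*3 + 1 = 28.
  i=4: a_4=2, p_4 = 2*103 + 11 = 217, q_4 = 2*28 + 3 = 59.
  i=5: a_5=2, p_5 = 2*217 + 103 = 537, q_5 = 2*59 + 28 = 146.
q_5 = 146 > 76, so the last convergent with denominator <= 76 is p_4/q_4 = 217/59.
The closest fraction with denominator <= 76 is either p_4/q_4 or the intermediate fraction (k*p_4 + p_3)/(k*q_4 + q_3) with the largest k >= 1 whose denominator stays <= 76; these approach x as k grows, and every other convergent or intermediate fraction in range is farther away.
Largest k: floor((76 - q_3)/q_4) = floor((76 - 28)/59) = 0.
Since k = 0, no intermediate fraction beyond p_4/q_4 has denominator <= 76, so the convergent 217/59 is the closest (its error is |537*59 - 217*146|/(146*59) = 1/8614).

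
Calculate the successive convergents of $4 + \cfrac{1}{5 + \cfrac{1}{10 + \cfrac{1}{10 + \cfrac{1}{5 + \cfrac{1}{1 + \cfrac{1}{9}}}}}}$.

4/1, 21/5, 214/51, 2161/515, 11019/2626, 13180/3141, 129639/30895

Using the convergent recurrence p_i = a_i*p_{i-1} + p_{i-2}, q_i = a_i*q_{i-1} + q_{i-2} with p_{-2}=0, p_{-1}=1, q_{-2}=1, q_{-1}=0:
  i=0: a_0=4, p_0 = 4*1 + 0 = 4, q_0 = 4*0 + 1 = 1.
  i=1: a_1=5, p_1 = 5*4 + 1 = 21, q_1 = 5*1 + 0 = 5.
  i=2: a_2=10, p_2 = 10*21 + 4 = 214, q_2 = 10*5 + 1 = 51.
  i=3: a_3=10, p_3 = 10*214 + 21 = 2161, q_3 = 10*51 + 5 = 515.
  i=4: a_4=5, p_4 = 5*2161 + 214 = 11019, q_4 = 5*515 + 51 = 2626.
  i=5: a_5=1, p_5 = 1*11019 + 2161 = 13180, q_5 = 1*2626 + 515 = 3141.
  i=6: a_6=9, p_6 = 9*13180 + 11019 = 129639, q_6 = 9*3141 + 2626 = 30895.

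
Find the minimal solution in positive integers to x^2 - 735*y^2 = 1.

(x, y) = (244, 9)

First expand sqrt(735) as a continued fraction. With x_i = (sqrt(735) + m_i)/d_i and (m_0, d_0) = (0, 1): a_0 = floor(sqrt(735)) = 27, since 27^2 = 729 <= 735 < 784 = 28^2.
Iterate m_{i+1} = d_i*a_i - m_i, d_{i+1} = (735 - m_{i+1}^2)/d_i, a_{i+1} = floor((a_0 + m_{i+1})/d_{i+1}):
  m_1 = 1*27 - 0 = 27, d_1 = (735 - 27^2)/1 = 6/1 = 6, a_1 = floor((27 + 27)/6) = 9.
  m_2 = 6*9 - 27 = 27, d_2 = (735 - 27^2)/6 = 6/6 = 1, a_2 = floor((27 + 27)/1) = 54.
  m_3 = 1*54 - 27 = 27, d_3 = (735 - 27^2)/1 = 6/1 = 6: (m_3, d_3) = (m_1, d_1) = (27, 6), so from here the quotients repeat a_1, a_2; the period length is 2.
So sqrt(735) = [27; (9, 54)] with period length k = 2.
k is even, so the fundamental solution of x^2 - 735y^2 = 1 is (p_{k-1}, q_{k-1}) = (p_1, q_1); compute convergents through index 1.
Convergents (p_i = a_i*p_{i-1} + p_{i-2}, q_i = a_i*q_{i-1} + q_{i-2} with p_{-2}=0, p_{-1}=1, q_{-2}=1, q_{-1}=0):
  i=0: a_0=27, p_0 = 27*1 + 0 = 27, q_0 = 27*0 + 1 = 1.
  i=1: a_1=9, p_1 = 9*27 + 1 = 244, q_1 = 9*1 + 0 = 9.
Check: 244^2 - 735*9^2 = 59536 - 59535 = 1, so (x, y) = (244, 9) solves the equation, and by the theorem it is the least positive solution.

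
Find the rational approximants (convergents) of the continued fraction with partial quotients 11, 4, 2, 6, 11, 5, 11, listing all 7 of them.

Using the convergent recurrence p_i = a_i*p_{i-1} + p_{i-2}, q_i = a_i*q_{i-1} + q_{i-2} with p_{-2}=0, p_{-1}=1, q_{-2}=1, q_{-1}=0:
  i=0: a_0=11, p_0 = 11*1 + 0 = 11, q_0 = 11*0 + 1 = 1.
  i=1: a_1=4, p_1 = 4*11 + 1 = 45, q_1 = 4*1 + 0 = 4.
  i=2: a_2=2, p_2 = 2*45 + 11 = 101, q_2 = 2*4 + 1 = 9.
  i=3: a_3=6, p_3 = 6*101 + 45 = 651, q_3 = 6*9 + 4 = 58.
  i=4: a_4=11, p_4 = 11*651 + 101 = 7262, q_4 = 11*58 + 9 = 647.
  i=5: a_5=5, p_5 = 5*7262 + 651 = 36961, q_5 = 5*647 + 58 = 3293.
  i=6: a_6=11, p_6 = 11*36961 + 7262 = 413833, q_6 = 11*3293 + 647 = 36870.

11/1, 45/4, 101/9, 651/58, 7262/647, 36961/3293, 413833/36870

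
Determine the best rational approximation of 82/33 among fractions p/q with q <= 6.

Expand x = 82/33 as a continued fraction with the Euclidean algorithm:
  82 = 2*33 + 16, so a_0 = 2.
  33 = 2*16 + 1, so a_1 = 2.
  16 = 16*1 + 0, so a_2 = 16.
so x = [2; 2, 16].
Convergents (p_i = a_i*p_{i-1} + p_{i-2}, q_i = a_i*q_{i-1} + q_{i-2} with p_{-2}=0, p_{-1}=1, q_{-2}=1, q_{-1}=0), until the denominator exceeds 6:
  i=0: a_0=2, p_0 = 2*1 + 0 = 2, q_0 = 2*0 + 1 = 1.
  i=1: a_1=2, p_1 = 2*2 + 1 = 5, q_1 = 2*1 + 0 = 2.
  i=2: a_2=16, p_2 = 16*5 + 2 = 82, q_2 = 16*2 + 1 = 33.
q_2 = 33 > 6, so the last convergent with denominator <= 6 is p_1/q_1 = 5/2.
The closest fraction with denominator <= 6 is either p_1/q_1 or the intermediate fraction (k*p_1 + p_0)/(k*q_1 + q_0) with the largest k >= 1 whose denominator stays <= 6; these approach x as k grows, and every other convergent or intermediate fraction in range is farther away.
Largest k: floor((6 - q_0)/q_1) = floor((6 - 1)/2) = 2.
That gives (2*5 + 2)/(2*2 + 1) = 12/5.
Compare the errors: |x - 5/2| = |82*2 - 5*33|/(33*2) = 1/66, and |x - 12/5| = |82*5 - 12*33|/(33*5) = 14/165.
Cross-multiplying, 1*165 = 165 < 924 = 14*66, so 1/66 is smaller: the convergent 5/2 is closer to x than 12/5.

5/2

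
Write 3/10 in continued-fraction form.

[0; 3, 3]

Run the Euclidean algorithm on 3 and 10; the successive quotients are the partial quotients a_0, a_1, ... (each step inverts the fractional part left over by the previous one):
  3 = 0*10 + 3, so a_0 = 0.
  10 = 3*3 + 1, so a_1 = 3.
  3 = 3*1 + 0, so a_2 = 3.
The remainder reaches 0 after 3 divisions, so the expansion has 3 partial quotients, read off in order.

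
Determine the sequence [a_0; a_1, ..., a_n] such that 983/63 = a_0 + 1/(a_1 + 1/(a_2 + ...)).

[15; 1, 1, 1, 1, 12]

Run the Euclidean algorithm on 983 and 63; the successive quotients are the partial quotients a_0, a_1, ... (each step inverts the fractional part left over by the previous one):
  983 = 15*63 + 38, so a_0 = 15.
  63 = 1*38 + 25, so a_1 = 1.
  38 = 1*25 + 13, so a_2 = 1.
  25 = 1*13 + 12, so a_3 = 1.
  13 = 1*12 + 1, so a_4 = 1.
  12 = 12*1 + 0, so a_5 = 12.
The remainder reaches 0 after 6 divisions, so the expansion has 6 partial quotients, read off in order.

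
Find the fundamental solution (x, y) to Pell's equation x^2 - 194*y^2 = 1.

First expand sqrt(194) as a continued fraction. With x_i = (sqrt(194) + m_i)/d_i and (m_0, d_0) = (0, 1): a_0 = floor(sqrt(194)) = 13, since 13^2 = 169 <= 194 < 196 = 14^2.
Iterate m_{i+1} = d_i*a_i - m_i, d_{i+1} = (194 - m_{i+1}^2)/d_i, a_{i+1} = floor((a_0 + m_{i+1})/d_{i+1}):
  m_1 = 1*13 - 0 = 13, d_1 = (194 - 13^2)/1 = 25/1 = 25, a_1 = floor((13 + 13)/25) = 1.
  m_2 = 25*1 - 13 = 12, d_2 = (194 - 12^2)/25 = 50/25 = 2, a_2 = floor((13 + 12)/2) = 12.
  m_3 = 2*12 - 12 = 12, d_3 = (194 - 12^2)/2 = 50/2 = 25, a_3 = floor((13 + 12)/25) = 1.
  m_4 = 25*1 - 12 = 13, d_4 = (194 - 13^2)/25 = 25/25 = 1, a_4 = floor((13 + 13)/1) = 26.
  m_5 = 1*26 - 13 = 13, d_5 = (194 - 13^2)/1 = 25/1 = 25: (m_5, d_5) = (m_1, d_1) = (13, 25), so from here the quotients repeat a_1, ..., a_4; the period length is 4.
So sqrt(194) = [13; (1, 12, 1, 26)] with period length k = 4.
k is even, so the fundamental solution of x^2 - 194y^2 = 1 is (p_{k-1}, q_{k-1}) = (p_3, q_3); compute convergents through index 3.
Convergents (p_i = a_i*p_{i-1} + p_{i-2}, q_i = a_i*q_{i-1} + q_{i-2} with p_{-2}=0, p_{-1}=1, q_{-2}=1, q_{-1}=0):
  i=0: a_0=13, p_0 = 13*1 + 0 = 13, q_0 = 13*0 + 1 = 1.
  i=1: a_1=1, p_1 = 1*13 + 1 = 14, q_1 = 1*1 + 0 = 1.
  i=2: a_2=12, p_2 = 12*14 + 13 = 181, q_2 = 12*1 + 1 = 13.
  i=3: a_3=1, p_3 = 1*181 + 14 = 195, q_3 = 1*13 + 1 = 14.
Check: 195^2 - 194*14^2 = 38025 - 38024 = 1, so (x, y) = (195, 14) solves the equation, and by the theorem it is the least positive solution.

(x, y) = (195, 14)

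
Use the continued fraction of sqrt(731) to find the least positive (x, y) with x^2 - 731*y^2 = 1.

(x, y) = (730, 27)

First expand sqrt(731) as a continued fraction. With x_i = (sqrt(731) + m_i)/d_i and (m_0, d_0) = (0, 1): a_0 = floor(sqrt(731)) = 27, since 27^2 = 729 <= 731 < 784 = 28^2.
Iterate m_{i+1} = d_i*a_i - m_i, d_{i+1} = (731 - m_{i+1}^2)/d_i, a_{i+1} = floor((a_0 + m_{i+1})/d_{i+1}):
  m_1 = 1*27 - 0 = 27, d_1 = (731 - 27^2)/1 = 2/1 = 2, a_1 = floor((27 + 27)/2) = 27.
  m_2 = 2*27 - 27 = 27, d_2 = (731 - 27^2)/2 = 2/2 = 1, a_2 = floor((27 + 27)/1) = 54.
  m_3 = 1*54 - 27 = 27, d_3 = (731 - 27^2)/1 = 2/1 = 2: (m_3, d_3) = (m_1, d_1) = (27, 2), so from here the quotients repeat a_1, a_2; the period length is 2.
So sqrt(731) = [27; (27, 54)] with period length k = 2.
k is even, so the fundamental solution of x^2 - 731y^2 = 1 is (p_{k-1}, q_{k-1}) = (p_1, q_1); compute convergents through index 1.
Convergents (p_i = a_i*p_{i-1} + p_{i-2}, q_i = a_i*q_{i-1} + q_{i-2} with p_{-2}=0, p_{-1}=1, q_{-2}=1, q_{-1}=0):
  i=0: a_0=27, p_0 = 27*1 + 0 = 27, q_0 = 27*0 + 1 = 1.
  i=1: a_1=27, p_1 = 27*27 + 1 = 730, q_1 = 27*1 + 0 = 27.
Check: 730^2 - 731*27^2 = 532900 - 532899 = 1, so (x, y) = (730, 27) solves the equation, and by the theorem it is the least positive solution.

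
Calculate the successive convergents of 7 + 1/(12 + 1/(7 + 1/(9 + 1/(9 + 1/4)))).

7/1, 85/12, 602/85, 5503/777, 50129/7078, 206019/29089

Using the convergent recurrence p_i = a_i*p_{i-1} + p_{i-2}, q_i = a_i*q_{i-1} + q_{i-2} with p_{-2}=0, p_{-1}=1, q_{-2}=1, q_{-1}=0:
  i=0: a_0=7, p_0 = 7*1 + 0 = 7, q_0 = 7*0 + 1 = 1.
  i=1: a_1=12, p_1 = 12*7 + 1 = 85, q_1 = 12*1 + 0 = 12.
  i=2: a_2=7, p_2 = 7*85 + 7 = 602, q_2 = 7*12 + 1 = 85.
  i=3: a_3=9, p_3 = 9*602 + 85 = 5503, q_3 = 9*85 + 12 = 777.
  i=4: a_4=9, p_4 = 9*5503 + 602 = 50129, q_4 = 9*777 + 85 = 7078.
  i=5: a_5=4, p_5 = 4*50129 + 5503 = 206019, q_5 = 4*7078 + 777 = 29089.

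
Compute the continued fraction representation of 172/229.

Run the Euclidean algorithm on 172 and 229; the successive quotients are the partial quotients a_0, a_1, ... (each step inverts the fractional part left over by the previous one):
  172 = 0*229 + 172, so a_0 = 0.
  229 = 1*172 + 57, so a_1 = 1.
  172 = 3*57 + 1, so a_2 = 3.
  57 = 57*1 + 0, so a_3 = 57.
The remainder reaches 0 after 4 divisions, so the expansion has 4 partial quotients, read off in order.

[0; 1, 3, 57]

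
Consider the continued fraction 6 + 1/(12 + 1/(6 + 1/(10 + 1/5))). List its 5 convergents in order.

Using the convergent recurrence p_i = a_i*p_{i-1} + p_{i-2}, q_i = a_i*q_{i-1} + q_{i-2} with p_{-2}=0, p_{-1}=1, q_{-2}=1, q_{-1}=0:
  i=0: a_0=6, p_0 = 6*1 + 0 = 6, q_0 = 6*0 + 1 = 1.
  i=1: a_1=12, p_1 = 12*6 + 1 = 73, q_1 = 12*1 + 0 = 12.
  i=2: a_2=6, p_2 = 6*73 + 6 = 444, q_2 = 6*12 + 1 = 73.
  i=3: a_3=10, p_3 = 10*444 + 73 = 4513, q_3 = 10*73 + 12 = 742.
  i=4: a_4=5, p_4 = 5*4513 + 444 = 23009, q_4 = 5*742 + 73 = 3783.

6/1, 73/12, 444/73, 4513/742, 23009/3783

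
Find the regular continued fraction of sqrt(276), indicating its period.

Write x_i = (sqrt(276) + m_i)/d_i with (m_0, d_0) = (0, 1). a_0 = floor(sqrt(276)) = 16, since 16^2 = 256 <= 276 < 289 = 17^2.
Iterate m_{i+1} = d_i*a_i - m_i, d_{i+1} = (276 - m_{i+1}^2)/d_i, a_{i+1} = floor((a_0 + m_{i+1})/d_{i+1}):
  m_1 = 1*16 - 0 = 16, d_1 = (276 - 16^2)/1 = 20/1 = 20, a_1 = floor((16 + 16)/20) = 1.
  m_2 = 20*1 - 16 = 4, d_2 = (276 - 4^2)/20 = 260/20 = 13, a_2 = floor((16 + 4)/13) = 1.
  m_3 = 13*1 - 4 = 9, d_3 = (276 - 9^2)/13 = 195/13 = 15, a_3 = floor((16 + 9)/15) = 1.
  m_4 = 15*1 - 9 = 6, d_4 = (276 - 6^2)/15 = 240/15 = 16, a_4 = floor((16 + 6)/16) = 1.
  m_5 = 16*1 - 6 = 10, d_5 = (276 - 10^2)/16 = 176/16 = 11, a_5 = floor((16 + 10)/11) = 2.
  m_6 = 11*2 - 10 = 12, d_6 = (276 - 12^2)/11 = 132/11 = 12, a_6 = floor((16 + 12)/12) = 2.
  m_7 = 12*2 - 12 = 12, d_7 = (276 - 12^2)/12 = 132/12 = 11, a_7 = floor((16 + 12)/11) = 2.
  m_8 = 11*2 - 12 = 10, d_8 = (276 - 10^2)/11 = 176/11 = 16, a_8 = floor((16 + 10)/16) = 1.
  m_9 = 16*1 - 10 = 6, d_9 = (276 - 6^2)/16 = 240/16 = 15, a_9 = floor((16 + 6)/15) = 1.
  m_10 = 15*1 - 6 = 9, d_10 = (276 - 9^2)/15 = 195/15 = 13, a_10 = floor((16 + 9)/13) = 1.
  m_11 = 13*1 - 9 = 4, d_11 = (276 - 4^2)/13 = 260/13 = 20, a_11 = floor((16 + 4)/20) = 1.
  m_12 = 20*1 - 4 = 16, d_12 = (276 - 16^2)/20 = 20/20 = 1, a_12 = floor((16 + 16)/1) = 32.
  m_13 = 1*32 - 16 = 16, d_13 = (276 - 16^2)/1 = 20/1 = 20: (m_13, d_13) = (m_1, d_1) = (16, 20), so from here the quotients repeat a_1, ..., a_12; the period length is 12.
Hence the expansion of sqrt(276) is a_0 = 16 followed by the repeating block 1, 1, 1, 1, 2, 2, 2, 1, 1, 1, 1, 32 (period 12).

[16; (1, 1, 1, 1, 2, 2, 2, 1, 1, 1, 1, 32)]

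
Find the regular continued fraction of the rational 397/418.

Run the Euclidean algorithm on 397 and 418; the successive quotients are the partial quotients a_0, a_1, ... (each step inverts the fractional part left over by the previous one):
  397 = 0*418 + 397, so a_0 = 0.
  418 = 1*397 + 21, so a_1 = 1.
  397 = 18*21 + 19, so a_2 = 18.
  21 = 1*19 + 2, so a_3 = 1.
  19 = 9*2 + 1, so a_4 = 9.
  2 = 2*1 + 0, so a_5 = 2.
The remainder reaches 0 after 6 divisions, so the expansion has 6 partial quotients, read off in order.

[0; 1, 18, 1, 9, 2]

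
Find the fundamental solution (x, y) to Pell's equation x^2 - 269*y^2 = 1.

First expand sqrt(269) as a continued fraction. With x_i = (sqrt(269) + m_i)/d_i and (m_0, d_0) = (0, 1): a_0 = floor(sqrt(269)) = 16, since 16^2 = 256 <= 269 < 289 = 17^2.
Iterate m_{i+1} = d_i*a_i - m_i, d_{i+1} = (269 - m_{i+1}^2)/d_i, a_{i+1} = floor((a_0 + m_{i+1})/d_{i+1}):
  m_1 = 1*16 - 0 = 16, d_1 = (269 - 16^2)/1 = 13/1 = 13, a_1 = floor((16 + 16)/13) = 2.
  m_2 = 13*2 - 16 = 10, d_2 = (269 - 10^2)/13 = 169/13 = 13, a_2 = floor((16 + 10)/13) = 2.
  m_3 = 13*2 - 10 = 16, d_3 = (269 - 16^2)/13 = 13/13 = 1, a_3 = floor((16 + 16)/1) = 32.
  m_4 = 1*32 - 16 = 16, d_4 = (269 - 16^2)/1 = 13/1 = 13: (m_4, d_4) = (m_1, d_1) = (16, 13), so from here the quotients repeat a_1, ..., a_3; the period length is 3.
So sqrt(269) = [16; (2, 2, 32)] with period length k = 3.
k is odd, so (p_{k-1}, q_{k-1}) only solves x^2 - 269y^2 = -1 and the fundamental solution of x^2 - 269y^2 = 1 is (p_{2k-1}, q_{2k-1}) = (p_5, q_5); compute convergents through index 5, running through the period twice.
Convergents (p_i = a_i*p_{i-1} + p_{i-2}, q_i = a_i*q_{i-1} + q_{i-2} with p_{-2}=0, p_{-1}=1, q_{-2}=1, q_{-1}=0):
  i=0: a_0=16, p_0 = 16*1 + 0 = 16, q_0 = 16*0 + 1 = 1.
  i=1: a_1=2, p_1 = 2*16 + 1 = 33, q_1 = 2*1 + 0 = 2.
  i=2: a_2=2, p_2 = 2*33 + 16 = 82, q_2 = 2*2 + 1 = 5.
  i=3: a_3=32, p_3 = 32*82 + 33 = 2657, q_3 = 32*5 + 2 = 162.
  i=4: a_4=2, p_4 = 2*2657 + 82 = 5396, q_4 = 2*162 + 5 = 329.
  i=5: a_5=2, p_5 = 2*5396 + 2657 = 13449, q_5 = 2*329 + 162 = 820.
Indeed p_2^2 - 269*q_2^2 = 6724 - 6725 = -1, not +1.
Check: 13449^2 - 269*820^2 = 180875601 - 180875600 = 1, so (x, y) = (13449, 820) solves the equation, and by the theorem it is the least positive solution.

(x, y) = (13449, 820)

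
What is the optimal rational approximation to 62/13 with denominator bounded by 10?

43/9

Expand x = 62/13 as a continued fraction with the Euclidean algorithm:
  62 = 4*13 + 10, so a_0 = 4.
  13 = 1*10 + 3, so a_1 = 1.
  10 = 3*3 + 1, so a_2 = 3.
  3 = 3*1 + 0, so a_3 = 3.
so x = [4; 1, 3, 3].
Convergents (p_i = a_i*p_{i-1} + p_{i-2}, q_i = a_i*q_{i-1} + q_{i-2} with p_{-2}=0, p_{-1}=1, q_{-2}=1, q_{-1}=0), until the denominator exceeds 10:
  i=0: a_0=4, p_0 = 4*1 + 0 = 4, q_0 = 4*0 + 1 = 1.
  i=1: a_1=1, p_1 = 1*4 + 1 = 5, q_1 = 1*1 + 0 = 1.
  i=2: a_2=3, p_2 = 3*5 + 4 = 19, q_2 = 3*1 + 1 = 4.
  i=3: a_3=3, p_3 = 3*19 + 5 = 62, q_3 = 3*4 + 1 = 13.
q_3 = 13 > 10, so the last convergent with denominator <= 10 is p_2/q_2 = 19/4.
The closest fraction with denominator <= 10 is either p_2/q_2 or the intermediate fraction (k*p_2 + p_1)/(k*q_2 + q_1) with the largest k >= 1 whose denominator stays <= 10; these approach x as k grows, and every other convergent or intermediate fraction in range is farther away.
Largest k: floor((10 - q_1)/q_2) = floor((10 - 1)/4) = 2.
That gives (2*19 + 5)/(2*4 + 1) = 43/9.
Compare the errors: |x - 19/4| = |62*4 - 19*13|/(13*4) = 1/52, and |x - 43/9| = |62*9 - 43*13|/(13*9) = 1/117.
Cross-multiplying, 1*52 = 52 < 117 = 1*117, so 1/117 is smaller: the intermediate fraction 43/9 is closer to x than 19/4.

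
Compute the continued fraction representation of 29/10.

[2; 1, 9]

Run the Euclidean algorithm on 29 and 10; the successive quotients are the partial quotients a_0, a_1, ... (each step inverts the fractional part left over by the previous one):
  29 = 2*10 + 9, so a_0 = 2.
  10 = 1*9 + 1, so a_1 = 1.
  9 = 9*1 + 0, so a_2 = 9.
The remainder reaches 0 after 3 divisions, so the expansion has 3 partial quotients, read off in order.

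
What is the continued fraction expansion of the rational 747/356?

Run the Euclidean algorithm on 747 and 356; the successive quotients are the partial quotients a_0, a_1, ... (each step inverts the fractional part left over by the previous one):
  747 = 2*356 + 35, so a_0 = 2.
  356 = 10*35 + 6, so a_1 = 10.
  35 = 5*6 + 5, so a_2 = 5.
  6 = 1*5 + 1, so a_3 = 1.
  5 = 5*1 + 0, so a_4 = 5.
The remainder reaches 0 after 5 divisions, so the expansion has 5 partial quotients, read off in order.

[2; 10, 5, 1, 5]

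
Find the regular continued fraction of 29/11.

[2; 1, 1, 1, 3]

Run the Euclidean algorithm on 29 and 11; the successive quotients are the partial quotients a_0, a_1, ... (each step inverts the fractional part left over by the previous one):
  29 = 2*11 + 7, so a_0 = 2.
  11 = 1*7 + 4, so a_1 = 1.
  7 = 1*4 + 3, so a_2 = 1.
  4 = 1*3 + 1, so a_3 = 1.
  3 = 3*1 + 0, so a_4 = 3.
The remainder reaches 0 after 5 divisions, so the expansion has 5 partial quotients, read off in order.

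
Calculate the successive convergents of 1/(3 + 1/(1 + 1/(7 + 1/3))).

0/1, 1/3, 1/4, 8/31, 25/97

Using the convergent recurrence p_i = a_i*p_{i-1} + p_{i-2}, q_i = a_i*q_{i-1} + q_{i-2} with p_{-2}=0, p_{-1}=1, q_{-2}=1, q_{-1}=0:
  i=0: a_0=0, p_0 = 0*1 + 0 = 0, q_0 = 0*0 + 1 = 1.
  i=1: a_1=3, p_1 = 3*0 + 1 = 1, q_1 = 3*1 + 0 = 3.
  i=2: a_2=1, p_2 = 1*1 + 0 = 1, q_2 = 1*3 + 1 = 4.
  i=3: a_3=7, p_3 = 7*1 + 1 = 8, q_3 = 7*4 + 3 = 31.
  i=4: a_4=3, p_4 = 3*8 + 1 = 25, q_4 = 3*31 + 4 = 97.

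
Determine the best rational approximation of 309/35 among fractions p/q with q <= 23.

Expand x = 309/35 as a continued fraction with the Euclidean algorithm:
  309 = 8*35 + 29, so a_0 = 8.
  35 = 1*29 + 6, so a_1 = 1.
  29 = 4*6 + 5, so a_2 = 4.
  6 = 1*5 + 1, so a_3 = 1.
  5 = 5*1 + 0, so a_4 = 5.
so x = [8; 1, 4, 1, 5].
Convergents (p_i = a_i*p_{i-1} + p_{i-2}, q_i = a_i*q_{i-1} + q_{i-2} with p_{-2}=0, p_{-1}=1, q_{-2}=1, q_{-1}=0), until the denominator exceeds 23:
  i=0: a_0=8, p_0 = 8*1 + 0 = 8, q_0 = 8*0 + 1 = 1.
  i=1: a_1=1, p_1 = 1*8 + 1 = 9, q_1 = 1*1 + 0 = 1.
  i=2: a_2=4, p_2 = 4*9 + 8 = 44, q_2 = 4*1 + 1 = 5.
  i=3: a_3=1, p_3 = 1*44 + 9 = 53, q_3 = 1*5 + 1 = 6.
  i=4: a_4=5, p_4 = 5*53 + 44 = 309, q_4 = 5*6 + 5 = 35.
q_4 = 35 > 23, so the last convergent with denominator <= 23 is p_3/q_3 = 53/6.
The closest fraction with denominator <= 23 is either p_3/q_3 or the intermediate fraction (k*p_3 + p_2)/(k*q_3 + q_2) with the largest k >= 1 whose denominator stays <= 23; these approach x as k grows, and every other convergent or intermediate fraction in range is farther away.
Largest k: floor((23 - q_2)/q_3) = floor((23 - 5)/6) = 3.
That gives (3*53 + 44)/(3*6 + 5) = 203/23.
Compare the errors: |x - 53/6| = |309*6 - 53*35|/(35*6) = 1/210, and |x - 203/23| = |309*23 - 203*35|/(35*23) = 2/805.
Cross-multiplying, 2*210 = 420 < 805 = 1*805, so 2/805 is smaller: the intermediate fraction 203/23 is closer to x than 53/6.

203/23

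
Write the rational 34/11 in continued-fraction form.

Run the Euclidean algorithm on 34 and 11; the successive quotients are the partial quotients a_0, a_1, ... (each step inverts the fractional part left over by the previous one):
  34 = 3*11 + 1, so a_0 = 3.
  11 = 11*1 + 0, so a_1 = 11.
The remainder reaches 0 after 2 divisions, so the expansion has 2 partial quotients, read off in order.

[3; 11]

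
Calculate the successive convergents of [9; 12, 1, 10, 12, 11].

Using the convergent recurrence p_i = a_i*p_{i-1} + p_{i-2}, q_i = a_i*q_{i-1} + q_{i-2} with p_{-2}=0, p_{-1}=1, q_{-2}=1, q_{-1}=0:
  i=0: a_0=9, p_0 = 9*1 + 0 = 9, q_0 = 9*0 + 1 = 1.
  i=1: a_1=12, p_1 = 12*9 + 1 = 109, q_1 = 12*1 + 0 = 12.
  i=2: a_2=1, p_2 = 1*109 + 9 = 118, q_2 = 1*12 + 1 = 13.
  i=3: a_3=10, p_3 = 10*118 + 109 = 1289, q_3 = 10*13 + 12 = 142.
  i=4: a_4=12, p_4 = 12*1289 + 118 = 15586, q_4 = 12*142 + 13 = 1717.
  i=5: a_5=11, p_5 = 11*15586 + 1289 = 172735, q_5 = 11*1717 + 142 = 19029.

9/1, 109/12, 118/13, 1289/142, 15586/1717, 172735/19029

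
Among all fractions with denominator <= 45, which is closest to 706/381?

63/34

Expand x = 706/381 as a continued fraction with the Euclidean algorithm:
  706 = 1*381 + 325, so a_0 = 1.
  381 = 1*325 + 56, so a_1 = 1.
  325 = 5*56 + 45, so a_2 = 5.
  56 = 1*45 + 11, so a_3 = 1.
  45 = 4*11 + 1, so a_4 = 4.
  11 = 11*1 + 0, so a_5 = 11.
so x = [1; 1, 5, 1, 4, 11].
Convergents (p_i = a_i*p_{i-1} + p_{i-2}, q_i = a_i*q_{i-1} + q_{i-2} with p_{-2}=0, p_{-1}=1, q_{-2}=1, q_{-1}=0), until the denominator exceeds 45:
  i=0: a_0=1, p_0 = 1*1 + 0 = 1, q_0 = 1*0 + 1 = 1.
  i=1: a_1=1, p_1 = 1*1 + 1 = 2, q_1 = 1*1 + 0 = 1.
  i=2: a_2=5, p_2 = 5*2 + 1 = 11, q_2 = 5*1 + 1 = 6.
  i=3: a_3=1, p_3 = 1*11 + 2 = 13, q_3 = 1*6 + 1 = 7.
  i=4: a_4=4, p_4 = 4*13 + 11 = 63, q_4 = 4*7 + 6 = 34.
  i=5: a_5=11, p_5 = 11*63 + 13 = 706, q_5 = 11*34 + 7 = 381.
q_5 = 381 > 45, so the last convergent with denominator <= 45 is p_4/q_4 = 63/34.
The closest fraction with denominator <= 45 is either p_4/q_4 or the intermediate fraction (k*p_4 + p_3)/(k*q_4 + q_3) with the largest k >= 1 whose denominator stays <= 45; these approach x as k grows, and every other convergent or intermediate fraction in range is farther away.
Largest k: floor((45 - q_3)/q_4) = floor((45 - 7)/34) = 1.
That gives (1*63 + 13)/(1*34 + 7) = 76/41.
Compare the errors: |x - 63/34| = |706*34 - 63*381|/(381*34) = 1/12954, and |x - 76/41| = |706*41 - 76*381|/(381*41) = 10/15621.
Cross-multiplying, 1*15621 = 15621 < 129540 = 10*12954, so 1/12954 is smaller: the convergent 63/34 is closer to x than 76/41.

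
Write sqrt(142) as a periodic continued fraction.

[11; (1, 10, 1, 22)]

Write x_i = (sqrt(142) + m_i)/d_i with (m_0, d_0) = (0, 1). a_0 = floor(sqrt(142)) = 11, since 11^2 = 121 <= 142 < 144 = 12^2.
Iterate m_{i+1} = d_i*a_i - m_i, d_{i+1} = (142 - m_{i+1}^2)/d_i, a_{i+1} = floor((a_0 + m_{i+1})/d_{i+1}):
  m_1 = 1*11 - 0 = 11, d_1 = (142 - 11^2)/1 = 21/1 = 21, a_1 = floor((11 + 11)/21) = 1.
  m_2 = 21*1 - 11 = 10, d_2 = (142 - 10^2)/21 = 42/21 = 2, a_2 = floor((11 + 10)/2) = 10.
  m_3 = 2*10 - 10 = 10, d_3 = (142 - 10^2)/2 = 42/2 = 21, a_3 = floor((11 + 10)/21) = 1.
  m_4 = 21*1 - 10 = 11, d_4 = (142 - 11^2)/21 = 21/21 = 1, a_4 = floor((11 + 11)/1) = 22.
  m_5 = 1*22 - 11 = 11, d_5 = (142 - 11^2)/1 = 21/1 = 21: (m_5, d_5) = (m_1, d_1) = (11, 21), so from here the quotients repeat a_1, ..., a_4; the period length is 4.
Hence the expansion of sqrt(142) is a_0 = 11 followed by the repeating block 1, 10, 1, 22 (period 4).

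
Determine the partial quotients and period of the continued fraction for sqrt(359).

[18; (1, 17, 1, 36)]

Write x_i = (sqrt(359) + m_i)/d_i with (m_0, d_0) = (0, 1). a_0 = floor(sqrt(359)) = 18, since 18^2 = 324 <= 359 < 361 = 19^2.
Iterate m_{i+1} = d_i*a_i - m_i, d_{i+1} = (359 - m_{i+1}^2)/d_i, a_{i+1} = floor((a_0 + m_{i+1})/d_{i+1}):
  m_1 = 1*18 - 0 = 18, d_1 = (359 - 18^2)/1 = 35/1 = 35, a_1 = floor((18 + 18)/35) = 1.
  m_2 = 35*1 - 18 = 17, d_2 = (359 - 17^2)/35 = 70/35 = 2, a_2 = floor((18 + 17)/2) = 17.
  m_3 = 2*17 - 17 = 17, d_3 = (359 - 17^2)/2 = 70/2 = 35, a_3 = floor((18 + 17)/35) = 1.
  m_4 = 35*1 - 17 = 18, d_4 = (359 - 18^2)/35 = 35/35 = 1, a_4 = floor((18 + 18)/1) = 36.
  m_5 = 1*36 - 18 = 18, d_5 = (359 - 18^2)/1 = 35/1 = 35: (m_5, d_5) = (m_1, d_1) = (18, 35), so from here the quotients repeat a_1, ..., a_4; the period length is 4.
Hence the expansion of sqrt(359) is a_0 = 18 followed by the repeating block 1, 17, 1, 36 (period 4).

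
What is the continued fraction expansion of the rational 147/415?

[0; 2, 1, 4, 1, 1, 1, 8]

Run the Euclidean algorithm on 147 and 415; the successive quotients are the partial quotients a_0, a_1, ... (each step inverts the fractional part left over by the previous one):
  147 = 0*415 + 147, so a_0 = 0.
  415 = 2*147 + 121, so a_1 = 2.
  147 = 1*121 + 26, so a_2 = 1.
  121 = 4*26 + 17, so a_3 = 4.
  26 = 1*17 + 9, so a_4 = 1.
  17 = 1*9 + 8, so a_5 = 1.
  9 = 1*8 + 1, so a_6 = 1.
  8 = 8*1 + 0, so a_7 = 8.
The remainder reaches 0 after 8 divisions, so the expansion has 8 partial quotients, read off in order.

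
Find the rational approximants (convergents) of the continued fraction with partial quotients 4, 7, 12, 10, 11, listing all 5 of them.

4/1, 29/7, 352/85, 3549/857, 39391/9512

Using the convergent recurrence p_i = a_i*p_{i-1} + p_{i-2}, q_i = a_i*q_{i-1} + q_{i-2} with p_{-2}=0, p_{-1}=1, q_{-2}=1, q_{-1}=0:
  i=0: a_0=4, p_0 = 4*1 + 0 = 4, q_0 = 4*0 + 1 = 1.
  i=1: a_1=7, p_1 = 7*4 + 1 = 29, q_1 = 7*1 + 0 = 7.
  i=2: a_2=12, p_2 = 12*29 + 4 = 352, q_2 = 12*7 + 1 = 85.
  i=3: a_3=10, p_3 = 10*352 + 29 = 3549, q_3 = 10*85 + 7 = 857.
  i=4: a_4=11, p_4 = 11*3549 + 352 = 39391, q_4 = 11*857 + 85 = 9512.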